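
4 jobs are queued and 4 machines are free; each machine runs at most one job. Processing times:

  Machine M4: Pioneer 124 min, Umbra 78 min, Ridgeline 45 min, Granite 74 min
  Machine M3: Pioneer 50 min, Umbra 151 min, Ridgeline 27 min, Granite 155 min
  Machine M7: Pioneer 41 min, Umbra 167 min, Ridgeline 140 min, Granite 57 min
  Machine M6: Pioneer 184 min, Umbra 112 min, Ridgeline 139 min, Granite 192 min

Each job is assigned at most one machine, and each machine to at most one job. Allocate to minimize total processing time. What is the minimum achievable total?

Minimum total: 254 min

This is the linear assignment problem.
Optimal: Pioneer→Machine M7 (41 min), Umbra→Machine M6 (112 min), Ridgeline→Machine M3 (27 min), Granite→Machine M4 (74 min) — total 41+112+27+74 = 254 min.
Column-greedy (each machine in turn goes to its cheapest remaining job) gives 264 min, worse by 10.
Swapping Granite↔Pioneer (Granite→Machine M7 57 min, Pioneer→Machine M4 124 min) adds 66.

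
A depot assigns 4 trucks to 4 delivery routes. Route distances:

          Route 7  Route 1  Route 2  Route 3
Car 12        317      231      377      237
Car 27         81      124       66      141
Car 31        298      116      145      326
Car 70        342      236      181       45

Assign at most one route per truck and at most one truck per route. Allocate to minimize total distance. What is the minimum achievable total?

Optimal: Car 12→Route 1 (231 km), Car 27→Route 7 (81 km), Car 31→Route 2 (145 km), Car 70→Route 3 (45 km) — total 231+81+145+45 = 502 km.
Row-greedy (each truck in turn takes its cheapest remaining route) gives 640 km, worse by 138.
Next-best assignment: Car 12→Route 7, Car 27→Route 2, Car 31→Route 1, Car 70→Route 3 = 544 km.
Every other assignment is strictly worse.

Min total: 502 km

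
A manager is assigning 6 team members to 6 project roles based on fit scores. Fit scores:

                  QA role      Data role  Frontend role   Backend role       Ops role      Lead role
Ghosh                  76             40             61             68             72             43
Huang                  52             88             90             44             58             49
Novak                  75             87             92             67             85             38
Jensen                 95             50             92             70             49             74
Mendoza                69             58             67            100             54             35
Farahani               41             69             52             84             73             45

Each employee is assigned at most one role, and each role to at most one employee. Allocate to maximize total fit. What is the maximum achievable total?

Optimal: Ghosh→QA role (76 pts), Huang→Data role (88 pts), Novak→Frontend role (92 pts), Jensen→Lead role (74 pts), Mendoza→Backend role (100 pts), Farahani→Ops role (73 pts) — total 76+88+92+74+100+73 = 503 pts.
Column-greedy (each role in turn goes to its best remaining employee) gives 491 pts, worse by 12.

Maximum total: 503 pts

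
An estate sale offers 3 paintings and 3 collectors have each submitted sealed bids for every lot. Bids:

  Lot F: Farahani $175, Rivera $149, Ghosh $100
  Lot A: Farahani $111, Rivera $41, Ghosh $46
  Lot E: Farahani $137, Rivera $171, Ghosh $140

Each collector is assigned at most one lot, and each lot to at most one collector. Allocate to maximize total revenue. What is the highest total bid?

Max total: $400

This is the linear assignment problem.
Optimal: Farahani→Lot A ($111), Rivera→Lot F ($149), Ghosh→Lot E ($140) — total 111+149+140 = $400.
Max-entry greedy (repeatedly take the single best remaining cell) gives $392, worse by 8.
Next-best assignment: Farahani→Lot F, Rivera→Lot E, Ghosh→Lot A = $392.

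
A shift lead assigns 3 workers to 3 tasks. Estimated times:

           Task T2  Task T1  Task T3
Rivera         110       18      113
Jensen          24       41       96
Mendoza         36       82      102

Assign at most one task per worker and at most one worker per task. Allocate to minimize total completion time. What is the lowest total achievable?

Optimal: Rivera→Task T1 (18 min), Jensen→Task T2 (24 min), Mendoza→Task T3 (102 min) — total 18+24+102 = 144 min.

Minimum total: 144 min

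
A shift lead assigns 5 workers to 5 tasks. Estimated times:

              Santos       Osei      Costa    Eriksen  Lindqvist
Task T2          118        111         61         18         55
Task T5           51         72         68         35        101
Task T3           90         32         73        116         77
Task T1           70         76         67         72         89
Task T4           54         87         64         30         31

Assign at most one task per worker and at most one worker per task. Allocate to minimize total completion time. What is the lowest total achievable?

Minimum total: 199 min

Optimal: Santos→Task T5 (51 min), Osei→Task T3 (32 min), Costa→Task T1 (67 min), Eriksen→Task T2 (18 min), Lindqvist→Task T4 (31 min) — total 51+32+67+18+31 = 199 min.
Next-best assignment: Santos→Task T1, Osei→Task T3, Costa→Task T5, Eriksen→Task T2, Lindqvist→Task T4 = 219 min.
Swapping Eriksen↔Osei (Eriksen→Task T3 116 min, Osei→Task T2 111 min) adds 177.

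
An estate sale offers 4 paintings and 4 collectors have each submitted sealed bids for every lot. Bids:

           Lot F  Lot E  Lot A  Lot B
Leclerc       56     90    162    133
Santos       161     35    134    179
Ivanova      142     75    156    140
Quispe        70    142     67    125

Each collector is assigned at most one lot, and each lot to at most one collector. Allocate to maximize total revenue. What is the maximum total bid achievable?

Optimal: Leclerc→Lot A ($162), Santos→Lot B ($179), Ivanova→Lot F ($142), Quispe→Lot E ($142) — total 162+179+142+142 = $625.
Column-greedy (each lot in turn goes to its best remaining collector) gives $605, worse by 20.
Next-best assignment: Leclerc→Lot A, Santos→Lot F, Ivanova→Lot B, Quispe→Lot E = $605.
Checked against all permutations: $625 is optimal.

Maximum total: $625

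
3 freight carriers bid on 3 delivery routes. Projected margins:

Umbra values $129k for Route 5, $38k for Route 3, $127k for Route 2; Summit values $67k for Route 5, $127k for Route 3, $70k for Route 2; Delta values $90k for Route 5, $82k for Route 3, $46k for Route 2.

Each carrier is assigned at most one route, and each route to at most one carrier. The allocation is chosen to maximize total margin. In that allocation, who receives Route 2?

Optimal: Umbra→Route 2 ($127k), Summit→Route 3 ($127k), Delta→Route 5 ($90k) — total 127+127+90 = $344k.
Column-greedy (each route in turn goes to its best remaining carrier) gives $302k, worse by 42.
Next-best assignment: Umbra→Route 5, Summit→Route 3, Delta→Route 2 = $302k.
Checked against all permutations: $344k is optimal.
Umbra's own top route is Route 5 ($129k), but forcing Umbra→Route 5 and reassigning the rest optimally gives only $302k — worse by 42.

Umbra receives Route 2.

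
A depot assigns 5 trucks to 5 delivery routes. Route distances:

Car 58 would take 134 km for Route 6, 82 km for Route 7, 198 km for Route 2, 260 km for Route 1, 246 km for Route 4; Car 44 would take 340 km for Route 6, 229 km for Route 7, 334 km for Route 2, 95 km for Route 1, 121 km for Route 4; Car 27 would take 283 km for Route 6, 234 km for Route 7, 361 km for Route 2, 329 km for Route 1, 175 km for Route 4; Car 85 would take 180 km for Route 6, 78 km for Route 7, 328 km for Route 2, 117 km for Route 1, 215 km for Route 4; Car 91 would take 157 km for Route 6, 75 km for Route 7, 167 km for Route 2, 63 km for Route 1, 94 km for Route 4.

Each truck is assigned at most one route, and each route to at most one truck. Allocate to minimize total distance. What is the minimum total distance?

Min total: 649 km

Treat this as an assignment problem: match each truck to one route.
Optimal: Car 58→Route 6 (134 km), Car 44→Route 1 (95 km), Car 27→Route 4 (175 km), Car 85→Route 7 (78 km), Car 91→Route 2 (167 km) — total 134+95+175+78+167 = 649 km.
Min-entry greedy (repeatedly take the single cheapest remaining cell) gives 757 km, worse by 108.
Next-best assignment: Car 58→Route 7, Car 44→Route 1, Car 27→Route 4, Car 85→Route 6, Car 91→Route 2 = 699 km.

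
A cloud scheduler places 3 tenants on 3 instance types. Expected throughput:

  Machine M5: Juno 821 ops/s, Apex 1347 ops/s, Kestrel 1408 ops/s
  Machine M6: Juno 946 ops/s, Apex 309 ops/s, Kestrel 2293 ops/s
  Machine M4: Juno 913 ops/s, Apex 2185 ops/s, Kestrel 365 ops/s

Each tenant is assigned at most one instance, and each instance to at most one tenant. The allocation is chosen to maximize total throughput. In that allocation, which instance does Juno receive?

Juno receives Machine M5.

Optimal: Juno→Machine M5 (821 ops/s), Apex→Machine M4 (2185 ops/s), Kestrel→Machine M6 (2293 ops/s) — total 821+2185+2293 = 5299 ops/s.
Row-greedy (each tenant in turn takes its best remaining instance) gives 4539 ops/s, worse by 760.
Swapping Apex↔Kestrel (Apex→Machine M6 309 ops/s, Kestrel→Machine M4 365 ops/s) loses 3804.
No other one-to-one assignment exceeds 5299 ops/s.
Juno's own top instance is Machine M6 (946 ops/s), but forcing Juno→Machine M6 and reassigning the rest optimally gives only 4539 ops/s — worse by 760.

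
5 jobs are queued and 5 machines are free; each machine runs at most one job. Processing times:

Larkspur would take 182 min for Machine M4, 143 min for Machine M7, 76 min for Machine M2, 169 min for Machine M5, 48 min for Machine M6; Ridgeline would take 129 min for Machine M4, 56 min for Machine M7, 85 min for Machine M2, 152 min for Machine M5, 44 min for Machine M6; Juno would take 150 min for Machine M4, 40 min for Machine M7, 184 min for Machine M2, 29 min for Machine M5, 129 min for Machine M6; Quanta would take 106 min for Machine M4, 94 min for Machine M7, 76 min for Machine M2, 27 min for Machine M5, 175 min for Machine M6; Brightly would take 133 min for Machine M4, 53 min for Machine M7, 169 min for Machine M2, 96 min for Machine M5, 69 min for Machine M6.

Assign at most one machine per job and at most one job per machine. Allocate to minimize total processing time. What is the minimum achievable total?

Treat this as an assignment problem: match each job to one machine.
Optimal: Larkspur→Machine M2 (76 min), Ridgeline→Machine M6 (44 min), Juno→Machine M5 (29 min), Quanta→Machine M4 (106 min), Brightly→Machine M7 (53 min) — total 76+44+29+106+53 = 308 min.
Row-greedy (each job in turn takes its cheapest remaining machine) gives 342 min, worse by 34.
Next-best assignment: Larkspur→Machine M2, Ridgeline→Machine M6, Juno→Machine M7, Quanta→Machine M5, Brightly→Machine M4 = 320 min.

Min total: 308 min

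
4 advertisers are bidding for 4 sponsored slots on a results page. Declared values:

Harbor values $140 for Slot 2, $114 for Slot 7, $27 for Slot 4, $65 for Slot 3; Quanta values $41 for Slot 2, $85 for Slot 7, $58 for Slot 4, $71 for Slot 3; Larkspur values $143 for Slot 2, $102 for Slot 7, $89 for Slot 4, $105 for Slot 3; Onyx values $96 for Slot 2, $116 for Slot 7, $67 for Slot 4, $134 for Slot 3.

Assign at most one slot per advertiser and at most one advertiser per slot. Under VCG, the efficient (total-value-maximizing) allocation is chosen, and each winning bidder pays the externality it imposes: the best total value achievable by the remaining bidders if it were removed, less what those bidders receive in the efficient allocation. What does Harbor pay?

Harbor pays $27.

Efficient allocation: Harbor→Slot 7 ($114), Quanta→Slot 4 ($58), Larkspur→Slot 2 ($143), Onyx→Slot 3 ($134); total welfare W = $449.
Harbor receives Slot 7 at value $114, so the others get W − 114 = $335.
Without Harbor: best allocation of the remaining 3 bidders over all 4 slots is Quanta→Slot 7 ($85), Larkspur→Slot 2 ($143), Onyx→Slot 3 ($134), total $362.
VCG payment = (others' best without Harbor) − (others' welfare with Harbor) = 362 − 335 = $27.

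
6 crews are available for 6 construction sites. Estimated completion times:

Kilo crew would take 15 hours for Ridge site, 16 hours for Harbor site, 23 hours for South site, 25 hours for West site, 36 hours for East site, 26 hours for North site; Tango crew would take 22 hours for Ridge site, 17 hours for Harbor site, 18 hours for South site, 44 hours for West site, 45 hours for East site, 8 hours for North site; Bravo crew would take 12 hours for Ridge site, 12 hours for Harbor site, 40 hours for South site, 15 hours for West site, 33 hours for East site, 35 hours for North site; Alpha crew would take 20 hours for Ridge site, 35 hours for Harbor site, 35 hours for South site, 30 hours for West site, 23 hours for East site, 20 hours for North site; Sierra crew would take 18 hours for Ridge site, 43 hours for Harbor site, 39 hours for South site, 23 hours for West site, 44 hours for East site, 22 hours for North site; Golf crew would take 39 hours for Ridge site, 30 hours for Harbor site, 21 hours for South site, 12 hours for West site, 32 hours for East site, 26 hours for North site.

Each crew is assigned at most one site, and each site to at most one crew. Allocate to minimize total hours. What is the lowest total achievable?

Minimum total: 96 hours

Optimal: Kilo crew→South site (23 hours), Tango crew→North site (8 hours), Bravo crew→Harbor site (12 hours), Alpha crew→East site (23 hours), Sierra crew→Ridge site (18 hours), Golf crew→West site (12 hours) — total 23+8+12+23+18+12 = 96 hours.
Column-greedy (each site in turn goes to its cheapest remaining crew) gives 103 hours, worse by 7.
Every other assignment is strictly worse.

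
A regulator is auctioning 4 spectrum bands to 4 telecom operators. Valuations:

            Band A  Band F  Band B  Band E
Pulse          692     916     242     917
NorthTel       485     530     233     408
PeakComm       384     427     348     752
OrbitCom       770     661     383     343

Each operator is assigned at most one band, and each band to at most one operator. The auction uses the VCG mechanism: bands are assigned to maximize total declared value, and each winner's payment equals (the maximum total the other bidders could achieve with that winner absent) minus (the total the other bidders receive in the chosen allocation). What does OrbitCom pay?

Efficient allocation: Pulse→Band F ($916M), NorthTel→Band B ($233M), PeakComm→Band E ($752M), OrbitCom→Band A ($770M); total welfare W = $2671M.
OrbitCom receives Band A at value $770M, so the others get W − 770 = $1901M.
Without OrbitCom: best allocation of the remaining 3 bidders over all 4 bands is Pulse→Band F ($916M), NorthTel→Band A ($485M), PeakComm→Band E ($752M), total $2153M.
VCG payment = (others' best without OrbitCom) − (others' welfare with OrbitCom) = 2153 − 1901 = $252M.

OrbitCom pays $252M.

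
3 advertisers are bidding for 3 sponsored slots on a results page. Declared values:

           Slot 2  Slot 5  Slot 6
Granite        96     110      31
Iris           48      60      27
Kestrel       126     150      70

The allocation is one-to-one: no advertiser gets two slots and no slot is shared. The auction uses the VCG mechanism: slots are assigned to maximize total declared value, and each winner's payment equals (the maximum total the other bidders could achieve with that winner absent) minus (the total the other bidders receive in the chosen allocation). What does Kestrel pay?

Efficient allocation: Granite→Slot 2 ($96), Iris→Slot 6 ($27), Kestrel→Slot 5 ($150); total welfare W = $273.
Kestrel receives Slot 5 at value $150, so the others get W − 150 = $123.
Without Kestrel: best allocation of the remaining 2 bidders over all 3 slots is Granite→Slot 5 ($110), Iris→Slot 2 ($48), total $158.
VCG payment = (others' best without Kestrel) − (others' welfare with Kestrel) = 158 − 123 = $35.

Kestrel pays $35.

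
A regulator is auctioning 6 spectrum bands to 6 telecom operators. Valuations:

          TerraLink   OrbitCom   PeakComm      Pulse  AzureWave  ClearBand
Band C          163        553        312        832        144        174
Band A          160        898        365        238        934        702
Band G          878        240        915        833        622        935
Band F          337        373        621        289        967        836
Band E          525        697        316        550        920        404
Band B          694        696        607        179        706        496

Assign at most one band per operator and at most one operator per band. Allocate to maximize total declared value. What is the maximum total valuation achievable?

This is the linear assignment problem.
Optimal: TerraLink→Band B ($694M), OrbitCom→Band A ($898M), PeakComm→Band G ($915M), Pulse→Band C ($832M), AzureWave→Band E ($920M), ClearBand→Band F ($836M) — total 694+898+915+832+920+836 = $5095M.
Column-greedy (each band in turn goes to its best remaining operator) gives $4713M, worse by 382.
Next-best assignment: TerraLink→Band G, OrbitCom→Band A, PeakComm→Band B, Pulse→Band C, AzureWave→Band E, ClearBand→Band F = $4971M.
Swapping OrbitCom↔AzureWave (OrbitCom→Band E $697M, AzureWave→Band A $934M) loses 187.
Checked against all permutations: $5095M is optimal.

Max total: $5095M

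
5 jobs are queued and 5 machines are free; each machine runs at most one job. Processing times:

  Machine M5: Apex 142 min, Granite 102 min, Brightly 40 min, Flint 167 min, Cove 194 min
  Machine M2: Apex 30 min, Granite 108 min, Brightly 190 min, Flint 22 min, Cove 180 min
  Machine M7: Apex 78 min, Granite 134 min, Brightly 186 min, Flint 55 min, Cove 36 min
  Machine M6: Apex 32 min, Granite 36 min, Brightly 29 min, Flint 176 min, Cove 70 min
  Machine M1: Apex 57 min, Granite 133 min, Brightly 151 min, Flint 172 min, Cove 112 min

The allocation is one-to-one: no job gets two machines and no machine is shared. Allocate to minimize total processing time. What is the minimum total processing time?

Treat this as an assignment problem: match each job to one machine.
Optimal: Apex→Machine M1 (57 min), Granite→Machine M6 (36 min), Brightly→Machine M5 (40 min), Flint→Machine M2 (22 min), Cove→Machine M7 (36 min) — total 57+36+40+22+36 = 191 min.
Min-entry greedy (repeatedly take the single cheapest remaining cell) gives 246 min, worse by 55.
Next-best assignment: Apex→Machine M1, Granite→Machine M5, Brightly→Machine M6, Flint→Machine M2, Cove→Machine M7 = 246 min.
Swapping Brightly↔Granite (Brightly→Machine M6 29 min, Granite→Machine M5 102 min) adds 55.

Min total: 191 min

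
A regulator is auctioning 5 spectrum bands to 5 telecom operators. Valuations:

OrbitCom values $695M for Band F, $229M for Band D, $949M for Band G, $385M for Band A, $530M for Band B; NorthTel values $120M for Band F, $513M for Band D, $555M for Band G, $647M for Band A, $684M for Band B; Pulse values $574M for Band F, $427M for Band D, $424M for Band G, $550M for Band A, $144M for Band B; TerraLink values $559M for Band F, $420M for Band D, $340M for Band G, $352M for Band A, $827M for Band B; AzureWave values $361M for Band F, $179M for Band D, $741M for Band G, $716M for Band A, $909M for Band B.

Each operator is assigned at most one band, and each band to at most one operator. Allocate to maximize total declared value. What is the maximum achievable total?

Maximum total: $3579M

Optimal: OrbitCom→Band G ($949M), NorthTel→Band D ($513M), Pulse→Band F ($574M), TerraLink→Band B ($827M), AzureWave→Band A ($716M) — total 949+513+574+827+716 = $3579M.
Row-greedy (each operator in turn takes its best remaining band) gives $3343M, worse by 236.
Next-best assignment: OrbitCom→Band G, NorthTel→Band A, Pulse→Band F, TerraLink→Band D, AzureWave→Band B = $3499M.
Swapping Pulse↔TerraLink (Pulse→Band B $144M, TerraLink→Band F $559M) loses 698.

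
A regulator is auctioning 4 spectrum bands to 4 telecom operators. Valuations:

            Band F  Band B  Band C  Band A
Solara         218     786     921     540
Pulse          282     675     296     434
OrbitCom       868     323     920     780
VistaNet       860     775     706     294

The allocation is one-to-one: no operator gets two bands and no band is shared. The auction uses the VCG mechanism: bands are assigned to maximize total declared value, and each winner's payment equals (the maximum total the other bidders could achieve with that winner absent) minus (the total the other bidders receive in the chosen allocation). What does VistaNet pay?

VistaNet pays $88M.

Efficient allocation: Solara→Band C ($921M), Pulse→Band B ($675M), OrbitCom→Band A ($780M), VistaNet→Band F ($860M); total welfare W = $3236M.
VistaNet receives Band F at value $860M, so the others get W − 860 = $2376M.
Without VistaNet: best allocation of the remaining 3 bidders over all 4 bands is Solara→Band C ($921M), Pulse→Band B ($675M), OrbitCom→Band F ($868M), total $2464M.
VCG payment = (others' best without VistaNet) − (others' welfare with VistaNet) = 2464 − 2376 = $88M.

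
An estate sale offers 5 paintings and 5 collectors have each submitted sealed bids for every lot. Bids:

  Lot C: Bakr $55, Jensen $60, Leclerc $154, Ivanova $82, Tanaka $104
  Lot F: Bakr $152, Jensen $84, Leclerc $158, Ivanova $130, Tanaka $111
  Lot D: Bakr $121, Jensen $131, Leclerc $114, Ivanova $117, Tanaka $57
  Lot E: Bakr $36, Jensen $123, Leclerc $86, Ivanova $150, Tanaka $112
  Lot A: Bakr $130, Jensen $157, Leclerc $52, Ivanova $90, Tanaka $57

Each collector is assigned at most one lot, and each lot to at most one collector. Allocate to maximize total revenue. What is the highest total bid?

Max total: $693

Treat this as an assignment problem: match each collector to one lot.
Optimal: Bakr→Lot D ($121), Jensen→Lot A ($157), Leclerc→Lot C ($154), Ivanova→Lot E ($150), Tanaka→Lot F ($111) — total 121+157+154+150+111 = $693.
Column-greedy (each lot in turn goes to its best remaining collector) gives $644, worse by 49.
Swapping Tanaka↔Leclerc (Tanaka→Lot C $104, Leclerc→Lot F $158) loses 3.
No other one-to-one assignment exceeds $693.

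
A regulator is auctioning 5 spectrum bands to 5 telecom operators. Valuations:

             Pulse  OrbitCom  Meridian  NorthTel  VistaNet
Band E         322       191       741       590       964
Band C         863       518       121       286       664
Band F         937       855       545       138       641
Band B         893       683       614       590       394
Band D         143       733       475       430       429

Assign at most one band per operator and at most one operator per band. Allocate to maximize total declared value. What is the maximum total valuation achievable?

Maximum total: $3747M

Optimal: Pulse→Band C ($863M), OrbitCom→Band F ($855M), Meridian→Band D ($475M), NorthTel→Band B ($590M), VistaNet→Band E ($964M) — total 863+855+475+590+964 = $3747M.
Column-greedy (each band in turn goes to its best remaining operator) gives $3726M, worse by 21.
Next-best assignment: Pulse→Band C, OrbitCom→Band F, Meridian→Band B, NorthTel→Band D, VistaNet→Band E = $3726M.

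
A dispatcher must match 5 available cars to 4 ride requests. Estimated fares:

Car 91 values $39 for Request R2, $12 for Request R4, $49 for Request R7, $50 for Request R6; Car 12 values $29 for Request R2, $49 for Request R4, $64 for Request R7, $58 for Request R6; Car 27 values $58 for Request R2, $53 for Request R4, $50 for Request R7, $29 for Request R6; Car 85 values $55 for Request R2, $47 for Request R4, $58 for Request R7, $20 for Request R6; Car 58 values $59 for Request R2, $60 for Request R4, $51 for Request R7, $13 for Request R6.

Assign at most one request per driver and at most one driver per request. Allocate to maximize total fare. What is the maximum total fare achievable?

Max total: $234

Optimal: Car 27→Request R2 ($58), Car 58→Request R4 ($60), Car 85→Request R7 ($58), Car 12→Request R6 ($58) — total 58+60+58+58 = $234.
Next-best assignment: Car 27→Request R2, Car 58→Request R4, Car 12→Request R7, Car 91→Request R6 = $232.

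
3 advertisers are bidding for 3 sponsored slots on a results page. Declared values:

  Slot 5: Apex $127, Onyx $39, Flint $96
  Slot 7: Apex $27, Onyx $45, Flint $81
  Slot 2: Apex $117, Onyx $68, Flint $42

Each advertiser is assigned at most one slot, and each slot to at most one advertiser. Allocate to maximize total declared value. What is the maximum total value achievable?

This is the linear assignment problem.
Optimal: Apex→Slot 5 ($127), Onyx→Slot 2 ($68), Flint→Slot 7 ($81) — total 127+68+81 = $276.
Checked against all permutations: $276 is optimal.

Maximum total: $276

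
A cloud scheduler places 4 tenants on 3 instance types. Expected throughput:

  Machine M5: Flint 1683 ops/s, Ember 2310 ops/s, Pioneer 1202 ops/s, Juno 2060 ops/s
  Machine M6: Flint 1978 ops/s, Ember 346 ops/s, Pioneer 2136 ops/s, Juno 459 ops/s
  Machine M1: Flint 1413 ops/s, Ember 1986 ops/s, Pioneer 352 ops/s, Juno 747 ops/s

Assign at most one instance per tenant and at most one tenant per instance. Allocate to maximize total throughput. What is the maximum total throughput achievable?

Maximum total: 6182 ops/s

Optimal: Juno→Machine M5 (2060 ops/s), Pioneer→Machine M6 (2136 ops/s), Ember→Machine M1 (1986 ops/s) — total 2060+2136+1986 = 6182 ops/s.
Column-greedy (each instance in turn goes to its best remaining tenant) gives 5859 ops/s, worse by 323.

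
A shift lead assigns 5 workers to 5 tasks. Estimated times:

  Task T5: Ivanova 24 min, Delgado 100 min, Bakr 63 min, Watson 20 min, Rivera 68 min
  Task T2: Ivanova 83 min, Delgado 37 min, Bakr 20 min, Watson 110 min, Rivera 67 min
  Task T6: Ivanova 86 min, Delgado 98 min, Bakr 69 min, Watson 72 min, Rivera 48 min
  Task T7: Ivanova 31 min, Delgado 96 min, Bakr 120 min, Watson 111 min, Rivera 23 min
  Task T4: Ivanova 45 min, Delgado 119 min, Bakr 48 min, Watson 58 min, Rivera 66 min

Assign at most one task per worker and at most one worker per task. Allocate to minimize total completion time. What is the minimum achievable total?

Minimum total: 184 min

This is the linear assignment problem.
Optimal: Ivanova→Task T7 (31 min), Delgado→Task T2 (37 min), Bakr→Task T4 (48 min), Watson→Task T5 (20 min), Rivera→Task T6 (48 min) — total 31+37+48+20+48 = 184 min.
Swapping Bakr↔Rivera (Bakr→Task T6 69 min, Rivera→Task T4 66 min) adds 39.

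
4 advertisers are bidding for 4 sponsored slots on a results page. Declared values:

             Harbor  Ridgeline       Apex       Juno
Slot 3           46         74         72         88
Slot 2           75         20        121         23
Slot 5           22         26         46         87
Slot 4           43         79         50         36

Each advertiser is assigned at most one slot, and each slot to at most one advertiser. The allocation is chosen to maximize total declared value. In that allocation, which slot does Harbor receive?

Harbor receives Slot 3.

This is the linear assignment problem.
Optimal: Harbor→Slot 3 ($46), Ridgeline→Slot 4 ($79), Apex→Slot 2 ($121), Juno→Slot 5 ($87) — total 46+79+121+87 = $333.
Column-greedy (each slot in turn goes to its best remaining advertiser) gives $278, worse by 55.
Harbor's own top slot is Slot 2 ($75), but forcing Harbor→Slot 2 and reassigning the rest optimally gives only $313 — worse by 20.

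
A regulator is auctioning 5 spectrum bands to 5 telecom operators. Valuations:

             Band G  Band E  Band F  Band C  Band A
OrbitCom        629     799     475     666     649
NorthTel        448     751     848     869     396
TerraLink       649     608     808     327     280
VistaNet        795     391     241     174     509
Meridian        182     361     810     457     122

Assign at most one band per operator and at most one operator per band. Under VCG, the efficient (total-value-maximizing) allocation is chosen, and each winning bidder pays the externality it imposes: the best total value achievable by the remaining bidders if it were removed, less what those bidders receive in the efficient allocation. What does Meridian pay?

Efficient allocation: OrbitCom→Band A ($649M), NorthTel→Band C ($869M), TerraLink→Band E ($608M), VistaNet→Band G ($795M), Meridian→Band F ($810M); total welfare W = $3731M.
Meridian receives Band F at value $810M, so the others get W − 810 = $2921M.
Without Meridian: best allocation of the remaining 4 bidders over all 5 bands is OrbitCom→Band E ($799M), NorthTel→Band C ($869M), TerraLink→Band F ($808M), VistaNet→Band G ($795M), total $3271M.
VCG payment = (others' best without Meridian) − (others' welfare with Meridian) = 3271 − 2921 = $350M.

Meridian pays $350M.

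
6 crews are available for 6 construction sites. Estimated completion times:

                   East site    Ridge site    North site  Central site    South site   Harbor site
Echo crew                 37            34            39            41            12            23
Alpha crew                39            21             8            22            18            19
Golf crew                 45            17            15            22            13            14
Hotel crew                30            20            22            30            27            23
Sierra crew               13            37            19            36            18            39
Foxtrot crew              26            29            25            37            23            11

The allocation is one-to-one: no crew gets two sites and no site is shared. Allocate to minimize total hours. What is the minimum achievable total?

Min total: 86 hours

Optimal: Echo crew→South site (12 hours), Alpha crew→North site (8 hours), Golf crew→Central site (22 hours), Hotel crew→Ridge site (20 hours), Sierra crew→East site (13 hours), Foxtrot crew→Harbor site (11 hours) — total 12+8+22+20+13+11 = 86 hours.
Min-entry greedy (repeatedly take the single cheapest remaining cell) gives 91 hours, worse by 5.
Swapping Echo crew↔Alpha crew (Echo crew→North site 39 hours, Alpha crew→South site 18 hours) adds 37.
No other one-to-one assignment undercuts 86 hours.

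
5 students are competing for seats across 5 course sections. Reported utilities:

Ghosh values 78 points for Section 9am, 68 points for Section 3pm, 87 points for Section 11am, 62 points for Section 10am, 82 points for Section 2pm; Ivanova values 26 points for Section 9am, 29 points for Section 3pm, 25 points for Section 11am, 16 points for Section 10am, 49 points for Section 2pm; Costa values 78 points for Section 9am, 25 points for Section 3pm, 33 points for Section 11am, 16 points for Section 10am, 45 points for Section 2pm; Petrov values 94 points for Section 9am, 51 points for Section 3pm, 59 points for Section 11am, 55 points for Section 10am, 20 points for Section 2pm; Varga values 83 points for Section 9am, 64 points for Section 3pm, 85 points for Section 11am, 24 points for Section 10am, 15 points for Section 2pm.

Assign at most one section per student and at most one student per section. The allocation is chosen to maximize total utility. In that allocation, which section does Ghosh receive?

Ghosh receives Section 3pm.

Optimal: Ghosh→Section 3pm (68 points), Ivanova→Section 2pm (49 points), Costa→Section 9am (78 points), Petrov→Section 10am (55 points), Varga→Section 11am (85 points) — total 68+49+78+55+85 = 335 points.
Max-entry greedy (repeatedly take the single best remaining cell) gives 310 points, worse by 25.
Swapping Varga↔Petrov (Varga→Section 10am 24 points, Petrov→Section 11am 59 points) loses 57.
Ghosh's own top section is Section 11am (87 points), but forcing Ghosh→Section 11am and reassigning the rest optimally gives only 333 points — worse by 2.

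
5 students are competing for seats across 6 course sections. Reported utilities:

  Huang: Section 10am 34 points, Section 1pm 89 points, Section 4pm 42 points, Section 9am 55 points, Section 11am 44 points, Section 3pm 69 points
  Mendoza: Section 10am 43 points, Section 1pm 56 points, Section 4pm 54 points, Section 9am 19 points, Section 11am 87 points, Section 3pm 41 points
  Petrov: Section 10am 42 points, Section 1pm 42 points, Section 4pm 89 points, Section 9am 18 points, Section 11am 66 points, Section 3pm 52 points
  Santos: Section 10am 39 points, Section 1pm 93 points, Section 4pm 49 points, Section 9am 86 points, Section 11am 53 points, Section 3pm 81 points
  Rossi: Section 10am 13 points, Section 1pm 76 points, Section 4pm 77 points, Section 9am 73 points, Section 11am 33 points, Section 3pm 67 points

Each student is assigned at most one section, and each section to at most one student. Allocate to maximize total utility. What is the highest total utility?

Maximum total: 419 points

This is a one-to-one assignment (maximum-weight bipartite matching).
Optimal: Huang→Section 1pm (89 points), Mendoza→Section 11am (87 points), Petrov→Section 4pm (89 points), Santos→Section 3pm (81 points), Rossi→Section 9am (73 points) — total 89+87+89+81+73 = 419 points.
Column-greedy (each section in turn goes to its best remaining student) gives 342 points, worse by 77.
No other one-to-one assignment exceeds 419 points.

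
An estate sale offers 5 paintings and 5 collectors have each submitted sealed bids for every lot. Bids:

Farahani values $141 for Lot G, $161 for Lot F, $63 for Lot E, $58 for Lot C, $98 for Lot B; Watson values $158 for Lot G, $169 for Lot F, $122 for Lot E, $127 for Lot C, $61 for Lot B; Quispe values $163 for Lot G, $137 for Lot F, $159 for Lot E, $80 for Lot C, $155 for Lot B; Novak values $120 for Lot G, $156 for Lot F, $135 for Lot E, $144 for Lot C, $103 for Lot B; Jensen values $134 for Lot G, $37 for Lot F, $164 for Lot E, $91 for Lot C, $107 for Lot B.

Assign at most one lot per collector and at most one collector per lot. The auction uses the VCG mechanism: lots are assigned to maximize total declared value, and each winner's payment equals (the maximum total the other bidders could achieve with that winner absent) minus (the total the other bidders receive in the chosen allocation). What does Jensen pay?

Efficient allocation: Farahani→Lot F ($161), Watson→Lot G ($158), Quispe→Lot B ($155), Novak→Lot C ($144), Jensen→Lot E ($164); total welfare W = $782.
Jensen receives Lot E at value $164, so the others get W − 164 = $618.
Without Jensen: best allocation of the remaining 4 bidders over all 5 lots is Farahani→Lot F ($161), Watson→Lot G ($158), Quispe→Lot E ($159), Novak→Lot C ($144), total $622.
VCG payment = (others' best without Jensen) − (others' welfare with Jensen) = 622 − 618 = $4.

Jensen pays $4.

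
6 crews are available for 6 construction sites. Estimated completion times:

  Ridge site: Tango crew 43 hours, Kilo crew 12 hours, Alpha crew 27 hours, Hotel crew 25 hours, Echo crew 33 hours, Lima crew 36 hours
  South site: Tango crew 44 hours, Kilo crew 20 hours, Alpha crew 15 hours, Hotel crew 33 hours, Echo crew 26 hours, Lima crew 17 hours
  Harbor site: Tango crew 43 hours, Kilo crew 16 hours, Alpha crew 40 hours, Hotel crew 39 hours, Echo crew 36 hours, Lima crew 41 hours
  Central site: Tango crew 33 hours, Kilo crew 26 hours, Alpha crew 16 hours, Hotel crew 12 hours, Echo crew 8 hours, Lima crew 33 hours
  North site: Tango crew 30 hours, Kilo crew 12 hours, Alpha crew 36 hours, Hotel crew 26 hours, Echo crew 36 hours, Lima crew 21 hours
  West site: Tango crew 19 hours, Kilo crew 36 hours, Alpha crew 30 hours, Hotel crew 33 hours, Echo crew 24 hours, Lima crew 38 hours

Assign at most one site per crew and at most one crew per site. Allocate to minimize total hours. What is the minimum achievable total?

This is a one-to-one assignment (minimum-cost bipartite matching).
Optimal: Tango crew→West site (19 hours), Kilo crew→Harbor site (16 hours), Alpha crew→South site (15 hours), Hotel crew→Ridge site (25 hours), Echo crew→Central site (8 hours), Lima crew→North site (21 hours) — total 19+16+15+25+8+21 = 104 hours.

Min total: 104 hours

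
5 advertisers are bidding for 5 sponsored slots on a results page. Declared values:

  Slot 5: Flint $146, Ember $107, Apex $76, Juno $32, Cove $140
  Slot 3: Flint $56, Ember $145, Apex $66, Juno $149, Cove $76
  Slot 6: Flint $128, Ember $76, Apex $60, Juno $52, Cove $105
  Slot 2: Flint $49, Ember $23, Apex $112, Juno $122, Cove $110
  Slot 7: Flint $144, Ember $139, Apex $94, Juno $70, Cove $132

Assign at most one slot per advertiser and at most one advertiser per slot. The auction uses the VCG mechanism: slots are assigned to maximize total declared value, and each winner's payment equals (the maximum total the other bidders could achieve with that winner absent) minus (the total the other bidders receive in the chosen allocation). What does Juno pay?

Efficient allocation: Flint→Slot 6 ($128), Ember→Slot 7 ($139), Apex→Slot 2 ($112), Juno→Slot 3 ($149), Cove→Slot 5 ($140); total welfare W = $668.
Juno receives Slot 3 at value $149, so the others get W − 149 = $519.
Without Juno: best allocation of the remaining 4 bidders over all 5 slots is Flint→Slot 7 ($144), Ember→Slot 3 ($145), Apex→Slot 2 ($112), Cove→Slot 5 ($140), total $541.
VCG payment = (others' best without Juno) − (others' welfare with Juno) = 541 − 519 = $22.

Juno pays $22.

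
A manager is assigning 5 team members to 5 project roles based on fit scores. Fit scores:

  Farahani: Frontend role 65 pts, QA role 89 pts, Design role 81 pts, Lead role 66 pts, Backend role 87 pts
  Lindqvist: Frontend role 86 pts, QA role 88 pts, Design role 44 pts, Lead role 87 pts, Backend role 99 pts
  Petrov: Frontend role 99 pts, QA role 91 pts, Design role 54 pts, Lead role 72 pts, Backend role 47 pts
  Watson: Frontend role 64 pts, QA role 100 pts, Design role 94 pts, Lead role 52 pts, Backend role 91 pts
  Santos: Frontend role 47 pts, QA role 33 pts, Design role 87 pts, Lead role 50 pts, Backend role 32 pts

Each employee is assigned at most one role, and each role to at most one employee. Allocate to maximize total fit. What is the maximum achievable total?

Maximum total: 460 pts

Optimal: Farahani→Backend role (87 pts), Lindqvist→Lead role (87 pts), Petrov→Frontend role (99 pts), Watson→QA role (100 pts), Santos→Design role (87 pts) — total 87+87+99+100+87 = 460 pts.
Max-entry greedy (repeatedly take the single best remaining cell) gives 451 pts, worse by 9.
Next-best assignment: Farahani→QA role, Lindqvist→Lead role, Petrov→Frontend role, Watson→Backend role, Santos→Design role = 453 pts.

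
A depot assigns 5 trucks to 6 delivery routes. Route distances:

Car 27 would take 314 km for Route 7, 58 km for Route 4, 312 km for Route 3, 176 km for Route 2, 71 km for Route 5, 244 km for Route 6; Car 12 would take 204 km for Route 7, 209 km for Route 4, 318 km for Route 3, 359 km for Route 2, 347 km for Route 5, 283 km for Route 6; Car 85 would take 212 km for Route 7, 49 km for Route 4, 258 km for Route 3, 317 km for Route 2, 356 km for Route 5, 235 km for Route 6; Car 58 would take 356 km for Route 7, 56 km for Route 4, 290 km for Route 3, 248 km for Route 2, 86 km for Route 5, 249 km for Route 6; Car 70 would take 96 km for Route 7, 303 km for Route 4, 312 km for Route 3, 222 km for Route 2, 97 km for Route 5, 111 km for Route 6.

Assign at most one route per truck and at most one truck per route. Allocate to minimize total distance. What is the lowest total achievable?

Min total: 626 km

This is the linear assignment problem.
Optimal: Car 27→Route 2 (176 km), Car 12→Route 7 (204 km), Car 85→Route 4 (49 km), Car 58→Route 5 (86 km), Car 70→Route 6 (111 km) — total 176+204+49+86+111 = 626 km.
Next-best assignment: Car 27→Route 5, Car 12→Route 7, Car 85→Route 4, Car 58→Route 2, Car 70→Route 6 = 683 km.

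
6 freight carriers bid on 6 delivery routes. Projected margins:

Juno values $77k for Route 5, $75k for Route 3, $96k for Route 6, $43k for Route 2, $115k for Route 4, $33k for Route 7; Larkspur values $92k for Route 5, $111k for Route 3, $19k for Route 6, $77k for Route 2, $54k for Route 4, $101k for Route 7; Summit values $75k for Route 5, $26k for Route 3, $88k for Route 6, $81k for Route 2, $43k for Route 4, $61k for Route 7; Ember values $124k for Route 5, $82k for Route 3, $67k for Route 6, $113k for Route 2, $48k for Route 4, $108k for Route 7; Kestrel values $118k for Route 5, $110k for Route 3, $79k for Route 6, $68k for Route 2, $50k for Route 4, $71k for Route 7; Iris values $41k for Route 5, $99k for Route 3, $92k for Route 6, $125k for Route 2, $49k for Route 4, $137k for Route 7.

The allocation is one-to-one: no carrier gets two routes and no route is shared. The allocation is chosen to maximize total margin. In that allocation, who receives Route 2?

Optimal: Juno→Route 4 ($115k), Larkspur→Route 3 ($111k), Summit→Route 6 ($88k), Ember→Route 2 ($113k), Kestrel→Route 5 ($118k), Iris→Route 7 ($137k) — total 115+111+88+113+118+137 = $682k.
Column-greedy (each route in turn goes to its best remaining carrier) gives $567k, worse by 115.
Every other assignment is strictly worse.
Ember's own top route is Route 5 ($124k), but forcing Ember→Route 5 and reassigning the rest optimally gives only $663k — worse by 19.

Ember receives Route 2.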